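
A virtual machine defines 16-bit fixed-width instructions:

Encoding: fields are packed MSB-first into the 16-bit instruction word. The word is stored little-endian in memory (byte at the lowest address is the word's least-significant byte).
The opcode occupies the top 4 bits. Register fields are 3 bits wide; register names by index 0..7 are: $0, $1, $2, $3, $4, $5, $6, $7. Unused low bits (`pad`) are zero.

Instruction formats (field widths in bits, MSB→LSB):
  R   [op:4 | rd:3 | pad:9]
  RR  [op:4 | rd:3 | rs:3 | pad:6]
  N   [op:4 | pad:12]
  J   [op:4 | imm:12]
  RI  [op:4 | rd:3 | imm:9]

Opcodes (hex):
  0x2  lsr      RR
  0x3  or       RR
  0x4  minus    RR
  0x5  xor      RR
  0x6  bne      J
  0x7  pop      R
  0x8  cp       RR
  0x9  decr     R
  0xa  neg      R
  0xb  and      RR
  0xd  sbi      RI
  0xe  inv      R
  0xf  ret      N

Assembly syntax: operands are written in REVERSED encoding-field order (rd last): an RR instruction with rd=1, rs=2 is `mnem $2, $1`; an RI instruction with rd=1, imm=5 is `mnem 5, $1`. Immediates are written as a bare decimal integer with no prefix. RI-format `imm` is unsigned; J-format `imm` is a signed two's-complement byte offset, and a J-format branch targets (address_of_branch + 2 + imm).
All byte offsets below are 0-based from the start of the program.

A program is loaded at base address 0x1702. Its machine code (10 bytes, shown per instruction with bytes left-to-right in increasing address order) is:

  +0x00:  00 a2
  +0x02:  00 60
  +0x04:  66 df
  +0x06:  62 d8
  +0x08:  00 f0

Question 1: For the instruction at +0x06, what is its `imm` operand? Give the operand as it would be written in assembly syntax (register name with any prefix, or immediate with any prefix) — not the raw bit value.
[06] 62 d8 → 0xd862
  opcode bits[15:12]=0xd: sbi/RI
  rd@[11:9]=0x4 ⇒ $4
  imm@[8:0]=0x62 ⇒ 98

98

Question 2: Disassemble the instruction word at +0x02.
off 0x02: read 00 60 as little → 0x6000
  op=0x6000>>12=0x6 ⇒ bne (J)
  imm@[11:0]=0x0 ⇒ 0

bne 0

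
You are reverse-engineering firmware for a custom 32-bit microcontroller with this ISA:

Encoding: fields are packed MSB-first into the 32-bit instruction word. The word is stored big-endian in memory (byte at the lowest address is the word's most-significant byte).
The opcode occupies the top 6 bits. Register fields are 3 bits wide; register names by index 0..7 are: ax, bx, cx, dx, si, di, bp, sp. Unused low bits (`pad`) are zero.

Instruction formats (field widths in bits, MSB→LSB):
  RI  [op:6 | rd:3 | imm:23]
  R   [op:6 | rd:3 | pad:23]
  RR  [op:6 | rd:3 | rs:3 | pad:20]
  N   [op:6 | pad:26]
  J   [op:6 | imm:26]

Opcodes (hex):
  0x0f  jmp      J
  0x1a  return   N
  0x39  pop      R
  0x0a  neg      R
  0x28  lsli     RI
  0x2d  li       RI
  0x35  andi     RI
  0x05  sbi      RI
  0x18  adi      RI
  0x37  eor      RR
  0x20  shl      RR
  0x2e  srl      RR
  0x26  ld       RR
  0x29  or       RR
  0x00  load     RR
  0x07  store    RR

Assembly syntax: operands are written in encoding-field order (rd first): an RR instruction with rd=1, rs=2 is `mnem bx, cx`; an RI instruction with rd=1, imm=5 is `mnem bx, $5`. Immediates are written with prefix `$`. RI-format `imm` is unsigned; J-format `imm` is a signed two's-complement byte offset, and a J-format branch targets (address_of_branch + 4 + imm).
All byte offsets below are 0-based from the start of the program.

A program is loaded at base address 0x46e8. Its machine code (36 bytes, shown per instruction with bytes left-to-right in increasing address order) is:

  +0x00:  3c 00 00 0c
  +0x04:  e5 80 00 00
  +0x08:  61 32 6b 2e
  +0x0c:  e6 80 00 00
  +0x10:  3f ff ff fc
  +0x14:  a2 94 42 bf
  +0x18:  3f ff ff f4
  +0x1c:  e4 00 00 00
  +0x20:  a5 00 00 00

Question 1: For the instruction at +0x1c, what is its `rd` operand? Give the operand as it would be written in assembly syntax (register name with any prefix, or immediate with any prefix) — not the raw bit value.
ax

+0x1c: e4 00 00 00 ⇒ word 0xe4000000 (big)
  top 6b → 0x39 → pop [R]
  rd: (w>>23)&0x7=0x0 → ax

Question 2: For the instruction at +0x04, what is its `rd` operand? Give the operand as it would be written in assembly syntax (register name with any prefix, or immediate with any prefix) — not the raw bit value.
dx

off 0x04: read e5 80 00 00 as big → 0xe5800000
  top 6b → 0x39 → pop [R]
  [25:23] rd=3 = dx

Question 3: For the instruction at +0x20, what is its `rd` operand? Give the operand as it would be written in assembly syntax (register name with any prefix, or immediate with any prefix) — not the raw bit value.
off 0x20: read a5 00 00 00 as big → 0xa5000000
  op=0xa5000000>>26=0x29 ⇒ or (RR)
  rd: (w>>23)&0x7=0x2 → cx
  rs: (w>>20)&0x7=0x0 → ax

cx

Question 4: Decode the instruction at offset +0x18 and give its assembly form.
off 0x18: read 3f ff ff f4 as big → 0x3ffffff4
  opcode bits[31:26]=0xf: jmp/J
  [25:0] imm=67108852 (s26→-12) = $-12

jmp $-12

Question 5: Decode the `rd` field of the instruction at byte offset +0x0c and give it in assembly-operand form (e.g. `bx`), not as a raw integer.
@+0c  big-endian(e6 80 00 00) = 0xe6800000
  top 6b → 0x39 → pop [R]
  rd: (w>>23)&0x7=0x5 → di

di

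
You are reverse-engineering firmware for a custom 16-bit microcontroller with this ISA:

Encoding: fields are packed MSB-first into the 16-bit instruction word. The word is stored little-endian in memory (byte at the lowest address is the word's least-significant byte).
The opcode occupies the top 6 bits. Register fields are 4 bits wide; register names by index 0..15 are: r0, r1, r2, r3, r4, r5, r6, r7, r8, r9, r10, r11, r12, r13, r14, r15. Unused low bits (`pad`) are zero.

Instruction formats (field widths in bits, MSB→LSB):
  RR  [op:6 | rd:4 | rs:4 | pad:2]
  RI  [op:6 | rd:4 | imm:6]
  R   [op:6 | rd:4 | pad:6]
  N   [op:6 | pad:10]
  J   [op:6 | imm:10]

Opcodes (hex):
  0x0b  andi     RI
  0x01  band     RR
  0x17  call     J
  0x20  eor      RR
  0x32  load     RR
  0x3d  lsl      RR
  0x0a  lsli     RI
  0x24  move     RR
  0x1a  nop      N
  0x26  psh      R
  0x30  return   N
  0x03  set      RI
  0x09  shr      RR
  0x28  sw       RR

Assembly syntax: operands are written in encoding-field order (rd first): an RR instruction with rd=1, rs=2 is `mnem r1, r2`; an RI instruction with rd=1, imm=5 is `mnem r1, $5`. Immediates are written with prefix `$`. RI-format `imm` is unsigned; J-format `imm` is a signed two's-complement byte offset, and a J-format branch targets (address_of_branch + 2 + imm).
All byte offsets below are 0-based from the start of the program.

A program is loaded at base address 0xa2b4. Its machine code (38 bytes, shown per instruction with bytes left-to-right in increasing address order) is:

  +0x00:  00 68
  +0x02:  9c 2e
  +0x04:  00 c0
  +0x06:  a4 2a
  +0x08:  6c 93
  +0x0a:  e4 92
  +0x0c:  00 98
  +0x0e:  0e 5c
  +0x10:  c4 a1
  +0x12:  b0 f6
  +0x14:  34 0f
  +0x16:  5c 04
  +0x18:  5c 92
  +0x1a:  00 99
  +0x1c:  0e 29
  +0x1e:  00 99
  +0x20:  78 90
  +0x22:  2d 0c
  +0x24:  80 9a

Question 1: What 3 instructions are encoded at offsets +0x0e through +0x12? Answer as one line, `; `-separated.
call $14; sw r7, r1; lsl r10, r12

+0x0e: 0e 5c ⇒ word 0x5c0e (little)
  top 6b → 0x17 → call [J]
  imm@[9:0]=0xe ⇒ $14
+0x10: c4 a1 ⇒ word 0xa1c4 (little)
  top 6b → 0x28 → sw [RR]
  rd@[9:6]=0x7 ⇒ r7
  rs@[5:2]=0x1 ⇒ r1
+0x12: b0 f6 ⇒ word 0xf6b0 (little)
  top 6b → 0x3d → lsl [RR]
  rd@[9:6]=0xa ⇒ r10
  rs@[5:2]=0xc ⇒ r12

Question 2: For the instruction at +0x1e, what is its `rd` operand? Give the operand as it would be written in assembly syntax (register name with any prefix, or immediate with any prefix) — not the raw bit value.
@+1e  little-endian(00 99) = 0x9900
  top 6b → 0x26 → psh [R]
  rd@[9:6]=0x4 ⇒ r4

r4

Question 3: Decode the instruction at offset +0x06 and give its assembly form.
@+06  little-endian(a4 2a) = 0x2aa4
  op=0x2aa4>>10=0xa ⇒ lsli (RI)
  rd@[9:6]=0xa ⇒ r10
  imm@[5:0]=0x24 ⇒ $36

lsli r10, $36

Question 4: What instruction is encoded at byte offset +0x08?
move r13, r11

off 0x08: read 6c 93 as little → 0x936c
  opcode bits[15:10]=0x24: move/RR
  [9:6] rd=13 = r13
  [5:2] rs=11 = r11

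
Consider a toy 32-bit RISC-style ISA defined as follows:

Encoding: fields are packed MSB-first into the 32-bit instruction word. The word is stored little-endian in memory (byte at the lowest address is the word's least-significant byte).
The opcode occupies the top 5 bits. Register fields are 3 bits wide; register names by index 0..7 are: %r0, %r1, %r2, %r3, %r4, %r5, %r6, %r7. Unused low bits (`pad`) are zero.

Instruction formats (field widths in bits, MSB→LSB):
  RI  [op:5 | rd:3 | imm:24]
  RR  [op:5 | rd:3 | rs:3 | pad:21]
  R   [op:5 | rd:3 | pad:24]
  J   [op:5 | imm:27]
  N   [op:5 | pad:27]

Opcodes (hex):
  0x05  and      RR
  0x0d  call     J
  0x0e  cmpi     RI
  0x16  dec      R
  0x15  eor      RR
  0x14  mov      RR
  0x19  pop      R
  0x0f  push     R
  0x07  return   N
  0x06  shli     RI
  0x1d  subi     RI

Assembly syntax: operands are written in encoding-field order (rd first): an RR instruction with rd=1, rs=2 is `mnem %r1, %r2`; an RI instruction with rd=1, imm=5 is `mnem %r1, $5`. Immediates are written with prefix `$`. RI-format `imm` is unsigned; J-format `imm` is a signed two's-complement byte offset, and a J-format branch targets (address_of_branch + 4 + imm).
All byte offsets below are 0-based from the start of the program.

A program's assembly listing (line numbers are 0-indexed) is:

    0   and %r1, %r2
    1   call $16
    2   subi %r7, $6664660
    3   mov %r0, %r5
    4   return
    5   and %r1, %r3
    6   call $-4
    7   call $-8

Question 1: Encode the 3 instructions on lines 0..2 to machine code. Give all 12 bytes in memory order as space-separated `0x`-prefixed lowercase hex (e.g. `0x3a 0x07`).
0x00 0x00 0x40 0x29 0x10 0x00 0x00 0x68 0xd4 0xb1 0x65 0xef

L0: and op=0x5:5|rd=1:3|rs=2:3|pad=0:21 ⇒ 0x29400000 ⇒ little 00 00 40 29
L1: call op=0xd:5|imm=16:27 ⇒ 0x68000010 ⇒ little 10 00 00 68
L2: subi op=0x1d:5|rd=7:3|imm=6664660:24 ⇒ 0xef65b1d4 ⇒ little d4 b1 65 ef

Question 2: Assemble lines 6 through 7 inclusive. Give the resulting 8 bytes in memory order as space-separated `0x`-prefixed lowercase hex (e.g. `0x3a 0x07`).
line 6 (call): pack op=0xd:5|imm=-4:27 = 0x6ffffffc; little→ fc ff ff 6f
line 7 (call): pack op=0xd:5|imm=-8:27 = 0x6ffffff8; little→ f8 ff ff 6f

0xfc 0xff 0xff 0x6f 0xf8 0xff 0xff 0x6f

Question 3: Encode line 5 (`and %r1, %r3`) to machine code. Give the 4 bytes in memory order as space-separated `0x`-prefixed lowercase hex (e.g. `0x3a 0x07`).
0x00 0x00 0x60 0x29

line 5 (and): pack op=0x5:5|rd=1:3|rs=3:3|pad=0:21 = 0x29600000; little→ 00 00 60 29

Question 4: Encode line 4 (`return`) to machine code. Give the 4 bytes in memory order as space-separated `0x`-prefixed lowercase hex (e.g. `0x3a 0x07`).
L4: return op=0x7:5|pad=0:27 ⇒ 0x38000000 ⇒ little 00 00 00 38

0x00 0x00 0x00 0x38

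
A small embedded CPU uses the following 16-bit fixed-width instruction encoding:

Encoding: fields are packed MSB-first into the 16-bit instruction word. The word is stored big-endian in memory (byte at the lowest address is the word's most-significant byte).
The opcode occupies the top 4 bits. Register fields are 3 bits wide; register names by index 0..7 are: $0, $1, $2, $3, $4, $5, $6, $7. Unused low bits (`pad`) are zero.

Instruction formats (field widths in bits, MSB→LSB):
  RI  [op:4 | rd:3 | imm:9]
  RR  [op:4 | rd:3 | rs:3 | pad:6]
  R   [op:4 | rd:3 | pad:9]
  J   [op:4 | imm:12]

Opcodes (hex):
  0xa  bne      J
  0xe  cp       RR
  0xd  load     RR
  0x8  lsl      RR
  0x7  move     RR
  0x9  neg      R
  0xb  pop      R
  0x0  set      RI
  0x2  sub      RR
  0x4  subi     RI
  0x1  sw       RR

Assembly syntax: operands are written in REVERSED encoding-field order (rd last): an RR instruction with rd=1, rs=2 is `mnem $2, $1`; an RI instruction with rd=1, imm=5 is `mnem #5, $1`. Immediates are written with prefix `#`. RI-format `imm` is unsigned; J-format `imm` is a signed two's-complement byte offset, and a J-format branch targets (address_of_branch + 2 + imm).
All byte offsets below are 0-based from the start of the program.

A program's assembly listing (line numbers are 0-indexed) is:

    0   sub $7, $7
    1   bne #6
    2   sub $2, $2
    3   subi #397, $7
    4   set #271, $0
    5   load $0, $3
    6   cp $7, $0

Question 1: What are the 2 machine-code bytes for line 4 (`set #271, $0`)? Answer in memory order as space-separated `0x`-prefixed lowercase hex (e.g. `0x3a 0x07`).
line 4 (set): pack op=0x0:4|rd=0:3|imm=271:9 = 0x010f; big→ 01 0f

0x01 0x0f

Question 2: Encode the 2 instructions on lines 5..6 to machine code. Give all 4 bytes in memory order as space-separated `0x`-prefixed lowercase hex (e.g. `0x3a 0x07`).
5. load fields op=0xd:4|rd=3:3|rs=0:3|pad=0:6 → word d600h → d6 00
6. cp fields op=0xe:4|rd=0:3|rs=7:3|pad=0:6 → word e1c0h → e1 c0

0xd6 0x00 0xe1 0xc0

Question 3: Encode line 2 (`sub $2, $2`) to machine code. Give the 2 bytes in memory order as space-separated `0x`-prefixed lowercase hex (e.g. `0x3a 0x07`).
0x24 0x80

2. sub fields op=0x2:4|rd=2:3|rs=2:3|pad=0:6 → word 2480h → 24 80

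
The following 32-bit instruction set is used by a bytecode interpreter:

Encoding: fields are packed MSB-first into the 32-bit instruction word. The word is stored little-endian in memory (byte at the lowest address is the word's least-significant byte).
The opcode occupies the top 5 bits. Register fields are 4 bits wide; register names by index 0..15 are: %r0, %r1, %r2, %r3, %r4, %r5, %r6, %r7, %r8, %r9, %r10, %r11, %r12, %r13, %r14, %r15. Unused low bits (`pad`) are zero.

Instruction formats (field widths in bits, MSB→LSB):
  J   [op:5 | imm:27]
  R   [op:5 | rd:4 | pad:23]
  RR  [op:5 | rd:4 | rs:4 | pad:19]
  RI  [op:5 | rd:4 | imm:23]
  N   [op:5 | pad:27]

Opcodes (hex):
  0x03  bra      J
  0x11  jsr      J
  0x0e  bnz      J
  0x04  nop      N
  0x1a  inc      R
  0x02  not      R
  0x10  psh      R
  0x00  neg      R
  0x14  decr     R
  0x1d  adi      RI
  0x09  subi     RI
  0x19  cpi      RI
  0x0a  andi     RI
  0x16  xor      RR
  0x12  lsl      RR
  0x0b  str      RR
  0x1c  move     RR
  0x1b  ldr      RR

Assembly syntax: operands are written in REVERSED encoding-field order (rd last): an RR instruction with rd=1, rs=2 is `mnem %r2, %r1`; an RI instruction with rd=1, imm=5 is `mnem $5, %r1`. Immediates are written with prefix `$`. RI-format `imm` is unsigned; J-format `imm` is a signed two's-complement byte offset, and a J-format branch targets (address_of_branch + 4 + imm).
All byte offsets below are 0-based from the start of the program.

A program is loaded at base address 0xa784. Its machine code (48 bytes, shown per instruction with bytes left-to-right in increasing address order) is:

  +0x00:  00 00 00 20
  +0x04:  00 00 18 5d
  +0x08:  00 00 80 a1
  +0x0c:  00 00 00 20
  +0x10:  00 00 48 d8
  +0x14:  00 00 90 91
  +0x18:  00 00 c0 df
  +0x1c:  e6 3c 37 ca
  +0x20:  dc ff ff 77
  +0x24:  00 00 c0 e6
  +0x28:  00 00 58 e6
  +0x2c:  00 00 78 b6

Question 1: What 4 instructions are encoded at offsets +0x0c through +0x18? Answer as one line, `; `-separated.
nop; ldr %r9, %r0; lsl %r2, %r3; ldr %r8, %r15

@+0c  little-endian(00 00 00 20) = 0x20000000
  op=0x20000000>>27=0x4 ⇒ nop (N)
@+10  little-endian(00 00 48 d8) = 0xd8480000
  op=0xd8480000>>27=0x1b ⇒ ldr (RR)
  rd@[26:23]=0x0 ⇒ %r0
  rs@[22:19]=0x9 ⇒ %r9
@+14  little-endian(00 00 90 91) = 0x91900000
  op=0x91900000>>27=0x12 ⇒ lsl (RR)
  rd@[26:23]=0x3 ⇒ %r3
  rs@[22:19]=0x2 ⇒ %r2
@+18  little-endian(00 00 c0 df) = 0xdfc00000
  op=0xdfc00000>>27=0x1b ⇒ ldr (RR)
  rd@[26:23]=0xf ⇒ %r15
  rs@[22:19]=0x8 ⇒ %r8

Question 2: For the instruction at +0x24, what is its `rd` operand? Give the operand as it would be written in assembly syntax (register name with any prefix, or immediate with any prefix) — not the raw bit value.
[24] 00 00 c0 e6 → 0xe6c00000
  op=0xe6c00000>>27=0x1c ⇒ move (RR)
  rd: (w>>23)&0xf=0xd → %r13
  rs: (w>>19)&0xf=0x8 → %r8

%r13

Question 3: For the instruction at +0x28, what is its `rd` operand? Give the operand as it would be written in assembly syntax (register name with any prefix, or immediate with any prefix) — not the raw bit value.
@+28  little-endian(00 00 58 e6) = 0xe6580000
  opcode bits[31:27]=0x1c: move/RR
  [26:23] rd=12 = %r12
  [22:19] rs=11 = %r11

%r12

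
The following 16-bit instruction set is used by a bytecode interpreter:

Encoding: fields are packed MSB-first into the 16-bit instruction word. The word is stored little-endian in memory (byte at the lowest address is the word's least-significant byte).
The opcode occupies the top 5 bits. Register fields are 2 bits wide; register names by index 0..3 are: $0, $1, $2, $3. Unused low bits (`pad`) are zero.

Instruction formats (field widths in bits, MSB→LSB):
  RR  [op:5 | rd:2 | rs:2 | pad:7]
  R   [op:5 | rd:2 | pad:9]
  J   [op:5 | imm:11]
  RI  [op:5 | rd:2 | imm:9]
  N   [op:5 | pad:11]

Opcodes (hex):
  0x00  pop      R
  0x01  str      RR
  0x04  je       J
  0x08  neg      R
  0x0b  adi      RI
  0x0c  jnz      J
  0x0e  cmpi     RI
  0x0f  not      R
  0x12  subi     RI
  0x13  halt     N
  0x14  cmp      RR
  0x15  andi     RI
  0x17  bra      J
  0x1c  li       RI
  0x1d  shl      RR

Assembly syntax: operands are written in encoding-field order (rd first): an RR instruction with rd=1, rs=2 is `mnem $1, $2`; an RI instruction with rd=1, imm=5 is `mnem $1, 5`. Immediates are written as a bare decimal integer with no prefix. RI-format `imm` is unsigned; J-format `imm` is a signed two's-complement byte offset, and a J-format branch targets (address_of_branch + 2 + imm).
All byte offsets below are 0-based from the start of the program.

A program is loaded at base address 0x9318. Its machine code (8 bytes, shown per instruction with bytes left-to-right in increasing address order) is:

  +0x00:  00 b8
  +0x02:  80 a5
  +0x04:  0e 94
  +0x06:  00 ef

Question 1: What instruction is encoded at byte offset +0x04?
off 0x04: read 0e 94 as little → 0x940e
  opcode bits[15:11]=0x12: subi/RI
  rd: (w>>9)&0x3=0x2 → $2
  imm: (w>>0)&0x1ff=0xe → 14

subi $2, 14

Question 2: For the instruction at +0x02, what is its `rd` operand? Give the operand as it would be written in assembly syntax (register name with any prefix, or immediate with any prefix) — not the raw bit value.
$2

+0x02: 80 a5 ⇒ word 0xa580 (little)
  opcode bits[15:11]=0x14: cmp/RR
  [10:9] rd=2 = $2
  [8:7] rs=3 = $3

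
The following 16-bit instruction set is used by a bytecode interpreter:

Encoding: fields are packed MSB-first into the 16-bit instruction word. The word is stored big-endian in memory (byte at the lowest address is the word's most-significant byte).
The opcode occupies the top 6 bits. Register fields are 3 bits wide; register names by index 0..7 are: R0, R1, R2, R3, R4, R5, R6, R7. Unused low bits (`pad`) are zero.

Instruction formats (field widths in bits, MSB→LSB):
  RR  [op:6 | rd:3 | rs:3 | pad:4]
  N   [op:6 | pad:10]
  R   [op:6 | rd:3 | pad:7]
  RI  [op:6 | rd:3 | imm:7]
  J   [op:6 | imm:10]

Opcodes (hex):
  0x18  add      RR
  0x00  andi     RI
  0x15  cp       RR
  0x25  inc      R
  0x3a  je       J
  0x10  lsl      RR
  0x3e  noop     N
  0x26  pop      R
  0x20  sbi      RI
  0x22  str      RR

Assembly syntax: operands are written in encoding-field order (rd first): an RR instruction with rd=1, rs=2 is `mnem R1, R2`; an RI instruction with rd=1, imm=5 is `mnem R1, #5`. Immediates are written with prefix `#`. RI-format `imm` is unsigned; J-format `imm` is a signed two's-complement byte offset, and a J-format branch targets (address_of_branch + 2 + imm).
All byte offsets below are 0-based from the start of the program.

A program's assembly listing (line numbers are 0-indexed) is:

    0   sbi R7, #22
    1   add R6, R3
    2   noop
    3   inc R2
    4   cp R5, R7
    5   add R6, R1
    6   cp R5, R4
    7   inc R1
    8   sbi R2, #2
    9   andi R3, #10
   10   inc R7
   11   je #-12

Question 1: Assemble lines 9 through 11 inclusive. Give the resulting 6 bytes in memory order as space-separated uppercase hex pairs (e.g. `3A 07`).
01 8A 97 80 EB F4

L9: andi op=0x0:6|rd=3:3|imm=10:7 ⇒ 0x018a ⇒ big 01 8a
L10: inc op=0x25:6|rd=7:3|pad=0:7 ⇒ 0x9780 ⇒ big 97 80
L11: je op=0x3a:6|imm=-12:10 ⇒ 0xebf4 ⇒ big eb f4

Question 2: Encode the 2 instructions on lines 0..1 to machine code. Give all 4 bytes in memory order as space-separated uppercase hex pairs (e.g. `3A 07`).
0. sbi fields op=0x20:6|rd=7:3|imm=22:7 → word 8396h → 83 96
1. add fields op=0x18:6|rd=6:3|rs=3:3|pad=0:4 → word 6330h → 63 30

83 96 63 30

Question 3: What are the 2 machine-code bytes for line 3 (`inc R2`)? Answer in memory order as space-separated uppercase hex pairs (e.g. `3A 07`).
line 3 (inc): pack op=0x25:6|rd=2:3|pad=0:7 = 0x9500; big→ 95 00

95 00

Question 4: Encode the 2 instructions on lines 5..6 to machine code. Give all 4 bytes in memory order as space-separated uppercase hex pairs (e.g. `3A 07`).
5. add fields op=0x18:6|rd=6:3|rs=1:3|pad=0:4 → word 6310h → 63 10
6. cp fields op=0x15:6|rd=5:3|rs=4:3|pad=0:4 → word 56c0h → 56 c0

63 10 56 C0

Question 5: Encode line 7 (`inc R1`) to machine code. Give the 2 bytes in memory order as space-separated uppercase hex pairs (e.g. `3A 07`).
94 80

7. inc fields op=0x25:6|rd=1:3|pad=0:7 → word 9480h → 94 80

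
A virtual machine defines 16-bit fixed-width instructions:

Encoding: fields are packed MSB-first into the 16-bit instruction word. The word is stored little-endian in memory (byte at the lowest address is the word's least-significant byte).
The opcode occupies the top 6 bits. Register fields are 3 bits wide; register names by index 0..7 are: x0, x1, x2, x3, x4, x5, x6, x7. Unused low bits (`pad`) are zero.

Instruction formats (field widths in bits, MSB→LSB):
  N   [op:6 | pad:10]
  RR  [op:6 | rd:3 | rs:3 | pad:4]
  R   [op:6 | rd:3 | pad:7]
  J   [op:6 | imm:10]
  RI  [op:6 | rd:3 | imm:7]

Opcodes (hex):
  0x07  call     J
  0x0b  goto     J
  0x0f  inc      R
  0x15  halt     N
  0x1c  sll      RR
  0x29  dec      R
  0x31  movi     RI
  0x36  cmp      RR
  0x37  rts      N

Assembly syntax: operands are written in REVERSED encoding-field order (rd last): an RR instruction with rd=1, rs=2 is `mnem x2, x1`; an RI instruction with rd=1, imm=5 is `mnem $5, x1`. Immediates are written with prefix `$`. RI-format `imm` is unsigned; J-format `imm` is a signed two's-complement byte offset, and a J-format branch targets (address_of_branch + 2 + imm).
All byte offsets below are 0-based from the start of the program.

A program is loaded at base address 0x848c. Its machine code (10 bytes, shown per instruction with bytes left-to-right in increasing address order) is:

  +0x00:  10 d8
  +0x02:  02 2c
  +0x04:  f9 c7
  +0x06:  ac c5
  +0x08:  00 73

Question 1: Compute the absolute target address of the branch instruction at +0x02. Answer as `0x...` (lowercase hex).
0x8492

+0x02: 02 2c ⇒ word 0x2c02 (little)
  op=0x2c02>>10=0xb ⇒ goto (J)
  imm: (w>>0)&0x3ff=0x2 → $2
  target = base 0x848c + off 0x02 + 2 + imm 2 = 0x8492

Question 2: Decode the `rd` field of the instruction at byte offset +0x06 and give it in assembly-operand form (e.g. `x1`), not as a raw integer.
x3

+0x06: ac c5 ⇒ word 0xc5ac (little)
  opcode bits[15:10]=0x31: movi/RI
  rd: (w>>7)&0x7=0x3 → x3
  imm: (w>>0)&0x7f=0x2c → $44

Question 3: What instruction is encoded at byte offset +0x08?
[08] 00 73 → 0x7300
  op=0x7300>>10=0x1c ⇒ sll (RR)
  [9:7] rd=6 = x6
  [6:4] rs=0 = x0

sll x0, x6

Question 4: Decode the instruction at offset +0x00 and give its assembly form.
off 0x00: read 10 d8 as little → 0xd810
  op=0xd810>>10=0x36 ⇒ cmp (RR)
  rd@[9:7]=0x0 ⇒ x0
  rs@[6:4]=0x1 ⇒ x1

cmp x1, x0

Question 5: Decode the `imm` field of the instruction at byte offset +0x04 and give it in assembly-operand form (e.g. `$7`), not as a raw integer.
$121

+0x04: f9 c7 ⇒ word 0xc7f9 (little)
  top 6b → 0x31 → movi [RI]
  rd@[9:7]=0x7 ⇒ x7
  imm@[6:0]=0x79 ⇒ $121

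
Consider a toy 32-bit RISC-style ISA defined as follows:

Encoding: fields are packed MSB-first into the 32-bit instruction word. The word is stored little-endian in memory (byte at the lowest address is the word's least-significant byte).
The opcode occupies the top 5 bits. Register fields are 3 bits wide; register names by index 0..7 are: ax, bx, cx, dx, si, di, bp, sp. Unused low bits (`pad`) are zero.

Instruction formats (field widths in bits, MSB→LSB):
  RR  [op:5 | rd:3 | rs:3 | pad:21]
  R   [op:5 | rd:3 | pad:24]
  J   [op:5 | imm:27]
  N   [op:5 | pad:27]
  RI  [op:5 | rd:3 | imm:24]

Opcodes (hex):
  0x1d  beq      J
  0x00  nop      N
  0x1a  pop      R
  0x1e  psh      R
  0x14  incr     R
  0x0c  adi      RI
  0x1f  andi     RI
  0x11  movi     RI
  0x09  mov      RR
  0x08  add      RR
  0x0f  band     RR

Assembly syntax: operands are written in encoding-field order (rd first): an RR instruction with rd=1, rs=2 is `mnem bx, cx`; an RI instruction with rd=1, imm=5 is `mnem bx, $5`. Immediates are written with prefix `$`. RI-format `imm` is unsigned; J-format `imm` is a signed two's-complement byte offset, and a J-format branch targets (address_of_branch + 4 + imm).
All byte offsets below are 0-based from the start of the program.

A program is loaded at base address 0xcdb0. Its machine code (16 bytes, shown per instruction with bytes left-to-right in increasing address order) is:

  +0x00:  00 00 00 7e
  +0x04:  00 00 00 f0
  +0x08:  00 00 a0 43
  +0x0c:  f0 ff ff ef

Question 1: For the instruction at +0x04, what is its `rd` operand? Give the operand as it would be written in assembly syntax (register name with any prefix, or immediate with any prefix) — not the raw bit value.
ax

[04] 00 00 00 f0 → 0xf0000000
  opcode bits[31:27]=0x1e: psh/R
  rd: (w>>24)&0x7=0x0 → ax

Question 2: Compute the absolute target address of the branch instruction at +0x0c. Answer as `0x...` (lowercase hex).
0xcdb0

[0c] f0 ff ff ef → 0xeffffff0
  top 5b → 0x1d → beq [J]
  imm: (w>>0)&0x7ffffff=0x7fffff0 (s27→-16) → $-16
  target = base 0xcdb0 + off 0x0c + 4 + imm -16 = 0xcdb0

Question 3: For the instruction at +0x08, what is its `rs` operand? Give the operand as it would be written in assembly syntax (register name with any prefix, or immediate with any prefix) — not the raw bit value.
+0x08: 00 00 a0 43 ⇒ word 0x43a00000 (little)
  opcode bits[31:27]=0x8: add/RR
  [26:24] rd=3 = dx
  [23:21] rs=5 = di

di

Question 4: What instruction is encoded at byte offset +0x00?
band bp, ax

off 0x00: read 00 00 00 7e as little → 0x7e000000
  op=0x7e000000>>27=0xf ⇒ band (RR)
  rd@[26:24]=0x6 ⇒ bp
  rs@[23:21]=0x0 ⇒ ax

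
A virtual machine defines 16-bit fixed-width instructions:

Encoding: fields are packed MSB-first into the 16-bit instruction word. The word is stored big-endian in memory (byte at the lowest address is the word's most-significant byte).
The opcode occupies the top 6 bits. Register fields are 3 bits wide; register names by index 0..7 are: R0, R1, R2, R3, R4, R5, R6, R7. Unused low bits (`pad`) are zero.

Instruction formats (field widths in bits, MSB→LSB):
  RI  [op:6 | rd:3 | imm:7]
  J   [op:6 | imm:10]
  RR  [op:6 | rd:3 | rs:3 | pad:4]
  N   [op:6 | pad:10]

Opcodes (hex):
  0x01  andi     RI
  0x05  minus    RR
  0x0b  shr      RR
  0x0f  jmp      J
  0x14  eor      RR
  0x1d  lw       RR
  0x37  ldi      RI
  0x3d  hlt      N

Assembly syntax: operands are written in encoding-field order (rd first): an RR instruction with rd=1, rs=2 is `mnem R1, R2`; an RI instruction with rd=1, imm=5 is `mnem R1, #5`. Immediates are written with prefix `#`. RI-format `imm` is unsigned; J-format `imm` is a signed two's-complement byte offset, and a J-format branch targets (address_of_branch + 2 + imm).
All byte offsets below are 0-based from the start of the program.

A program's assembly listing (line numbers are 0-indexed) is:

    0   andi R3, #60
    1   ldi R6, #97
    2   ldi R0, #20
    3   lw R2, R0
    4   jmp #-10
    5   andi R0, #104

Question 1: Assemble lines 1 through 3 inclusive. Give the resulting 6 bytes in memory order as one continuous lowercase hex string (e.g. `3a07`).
line 1 (ldi): pack op=0x37:6|rd=6:3|imm=97:7 = 0xdf61; big→ df 61
line 2 (ldi): pack op=0x37:6|rd=0:3|imm=20:7 = 0xdc14; big→ dc 14
line 3 (lw): pack op=0x1d:6|rd=2:3|rs=0:3|pad=0:4 = 0x7500; big→ 75 00

df61dc147500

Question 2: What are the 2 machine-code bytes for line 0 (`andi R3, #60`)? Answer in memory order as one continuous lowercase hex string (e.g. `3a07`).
05bc

0. andi fields op=0x1:6|rd=3:3|imm=60:7 → word 05bch → 05 bc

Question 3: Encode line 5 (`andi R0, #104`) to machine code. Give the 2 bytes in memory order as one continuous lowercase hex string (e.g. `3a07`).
0468

line 5 (andi): pack op=0x1:6|rd=0:3|imm=104:7 = 0x0468; big→ 04 68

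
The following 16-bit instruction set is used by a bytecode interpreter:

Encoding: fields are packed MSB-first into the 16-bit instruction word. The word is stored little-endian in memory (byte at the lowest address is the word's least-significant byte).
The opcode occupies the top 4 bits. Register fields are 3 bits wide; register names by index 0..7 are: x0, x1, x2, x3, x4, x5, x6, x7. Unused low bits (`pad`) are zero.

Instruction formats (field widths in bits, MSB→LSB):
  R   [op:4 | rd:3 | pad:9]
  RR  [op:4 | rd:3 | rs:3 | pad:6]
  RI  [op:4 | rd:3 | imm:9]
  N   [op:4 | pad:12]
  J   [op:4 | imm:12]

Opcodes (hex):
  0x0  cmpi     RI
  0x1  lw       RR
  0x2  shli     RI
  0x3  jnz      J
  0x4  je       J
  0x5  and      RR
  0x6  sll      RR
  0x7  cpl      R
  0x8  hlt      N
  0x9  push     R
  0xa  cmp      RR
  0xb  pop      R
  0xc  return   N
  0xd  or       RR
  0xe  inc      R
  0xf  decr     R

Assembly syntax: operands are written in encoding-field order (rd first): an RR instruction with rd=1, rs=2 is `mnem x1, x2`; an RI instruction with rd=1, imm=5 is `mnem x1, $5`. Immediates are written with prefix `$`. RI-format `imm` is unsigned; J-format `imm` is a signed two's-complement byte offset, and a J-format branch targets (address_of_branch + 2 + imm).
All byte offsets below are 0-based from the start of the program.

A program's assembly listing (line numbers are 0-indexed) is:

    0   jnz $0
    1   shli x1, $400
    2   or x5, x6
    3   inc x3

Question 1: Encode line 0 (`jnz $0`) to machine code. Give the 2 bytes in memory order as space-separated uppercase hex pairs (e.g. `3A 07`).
00 30

L0: jnz op=0x3:4|imm=0:12 ⇒ 0x3000 ⇒ little 00 30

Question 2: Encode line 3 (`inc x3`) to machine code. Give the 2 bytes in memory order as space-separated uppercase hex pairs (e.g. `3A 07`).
3. inc fields op=0xe:4|rd=3:3|pad=0:9 → word e600h → 00 e6

00 E6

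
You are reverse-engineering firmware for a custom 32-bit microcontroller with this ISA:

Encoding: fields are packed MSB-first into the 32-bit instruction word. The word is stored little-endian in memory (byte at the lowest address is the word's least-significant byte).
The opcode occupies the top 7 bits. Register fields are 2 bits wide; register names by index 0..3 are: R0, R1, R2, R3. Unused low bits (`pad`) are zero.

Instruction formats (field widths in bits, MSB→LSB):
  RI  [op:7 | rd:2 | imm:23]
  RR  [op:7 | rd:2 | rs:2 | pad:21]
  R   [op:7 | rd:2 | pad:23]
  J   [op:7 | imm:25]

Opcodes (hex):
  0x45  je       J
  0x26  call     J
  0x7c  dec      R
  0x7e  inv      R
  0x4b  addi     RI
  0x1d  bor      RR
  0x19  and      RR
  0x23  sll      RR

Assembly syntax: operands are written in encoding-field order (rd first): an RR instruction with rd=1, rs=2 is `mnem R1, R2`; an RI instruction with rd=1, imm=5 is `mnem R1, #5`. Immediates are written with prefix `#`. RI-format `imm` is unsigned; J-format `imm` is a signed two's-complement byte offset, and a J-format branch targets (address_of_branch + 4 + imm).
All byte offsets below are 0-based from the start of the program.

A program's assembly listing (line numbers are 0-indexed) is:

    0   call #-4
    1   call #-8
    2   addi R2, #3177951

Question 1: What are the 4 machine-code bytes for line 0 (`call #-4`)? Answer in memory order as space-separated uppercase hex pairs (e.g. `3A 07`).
FC FF FF 4D

L0: call op=0x26:7|imm=-4:25 ⇒ 0x4dfffffc ⇒ little fc ff ff 4d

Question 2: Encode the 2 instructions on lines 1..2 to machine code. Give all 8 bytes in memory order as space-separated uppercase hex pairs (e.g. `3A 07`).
1. call fields op=0x26:7|imm=-8:25 → word 4dfffff8h → f8 ff ff 4d
2. addi fields op=0x4b:7|rd=2:2|imm=3177951:23 → word 97307ddfh → df 7d 30 97

F8 FF FF 4D DF 7D 30 97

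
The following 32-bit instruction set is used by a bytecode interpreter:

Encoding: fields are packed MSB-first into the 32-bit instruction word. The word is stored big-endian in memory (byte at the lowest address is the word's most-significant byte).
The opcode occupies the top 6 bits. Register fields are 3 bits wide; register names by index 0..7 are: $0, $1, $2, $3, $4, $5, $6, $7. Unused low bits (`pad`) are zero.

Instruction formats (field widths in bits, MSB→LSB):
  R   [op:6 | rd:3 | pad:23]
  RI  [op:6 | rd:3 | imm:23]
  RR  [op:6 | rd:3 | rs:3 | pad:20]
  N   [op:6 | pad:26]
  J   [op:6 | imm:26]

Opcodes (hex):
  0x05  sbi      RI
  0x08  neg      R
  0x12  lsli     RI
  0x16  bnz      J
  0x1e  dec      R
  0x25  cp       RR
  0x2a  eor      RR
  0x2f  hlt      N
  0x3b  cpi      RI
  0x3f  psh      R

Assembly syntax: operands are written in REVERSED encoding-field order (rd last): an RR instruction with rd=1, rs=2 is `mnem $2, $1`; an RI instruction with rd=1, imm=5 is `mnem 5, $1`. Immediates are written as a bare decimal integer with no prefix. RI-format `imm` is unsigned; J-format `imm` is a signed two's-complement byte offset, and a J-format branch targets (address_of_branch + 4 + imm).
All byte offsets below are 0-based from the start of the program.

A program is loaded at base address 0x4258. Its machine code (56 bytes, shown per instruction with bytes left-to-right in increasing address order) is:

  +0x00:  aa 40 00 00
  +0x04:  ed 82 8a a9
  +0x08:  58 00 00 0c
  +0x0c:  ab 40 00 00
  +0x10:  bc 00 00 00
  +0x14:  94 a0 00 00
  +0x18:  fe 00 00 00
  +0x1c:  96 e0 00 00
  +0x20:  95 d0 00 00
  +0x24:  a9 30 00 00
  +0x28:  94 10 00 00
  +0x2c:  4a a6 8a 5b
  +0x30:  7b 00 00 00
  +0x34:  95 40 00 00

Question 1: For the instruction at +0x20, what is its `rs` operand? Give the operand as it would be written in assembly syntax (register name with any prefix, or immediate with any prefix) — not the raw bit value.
[20] 95 d0 00 00 → 0x95d00000
  opcode bits[31:26]=0x25: cp/RR
  rd@[25:23]=0x3 ⇒ $3
  rs@[22:20]=0x5 ⇒ $5

$5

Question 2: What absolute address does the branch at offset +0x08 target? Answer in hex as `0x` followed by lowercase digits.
0x4270

+0x08: 58 00 00 0c ⇒ word 0x5800000c (big)
  op=0x5800000c>>26=0x16 ⇒ bnz (J)
  imm: (w>>0)&0x3ffffff=0xc → 12
  target = base 0x4258 + off 0x08 + 4 + imm 12 = 0x4270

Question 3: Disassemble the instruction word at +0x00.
eor $4, $4

[00] aa 40 00 00 → 0xaa400000
  opcode bits[31:26]=0x2a: eor/RR
  rd: (w>>23)&0x7=0x4 → $4
  rs: (w>>20)&0x7=0x4 → $4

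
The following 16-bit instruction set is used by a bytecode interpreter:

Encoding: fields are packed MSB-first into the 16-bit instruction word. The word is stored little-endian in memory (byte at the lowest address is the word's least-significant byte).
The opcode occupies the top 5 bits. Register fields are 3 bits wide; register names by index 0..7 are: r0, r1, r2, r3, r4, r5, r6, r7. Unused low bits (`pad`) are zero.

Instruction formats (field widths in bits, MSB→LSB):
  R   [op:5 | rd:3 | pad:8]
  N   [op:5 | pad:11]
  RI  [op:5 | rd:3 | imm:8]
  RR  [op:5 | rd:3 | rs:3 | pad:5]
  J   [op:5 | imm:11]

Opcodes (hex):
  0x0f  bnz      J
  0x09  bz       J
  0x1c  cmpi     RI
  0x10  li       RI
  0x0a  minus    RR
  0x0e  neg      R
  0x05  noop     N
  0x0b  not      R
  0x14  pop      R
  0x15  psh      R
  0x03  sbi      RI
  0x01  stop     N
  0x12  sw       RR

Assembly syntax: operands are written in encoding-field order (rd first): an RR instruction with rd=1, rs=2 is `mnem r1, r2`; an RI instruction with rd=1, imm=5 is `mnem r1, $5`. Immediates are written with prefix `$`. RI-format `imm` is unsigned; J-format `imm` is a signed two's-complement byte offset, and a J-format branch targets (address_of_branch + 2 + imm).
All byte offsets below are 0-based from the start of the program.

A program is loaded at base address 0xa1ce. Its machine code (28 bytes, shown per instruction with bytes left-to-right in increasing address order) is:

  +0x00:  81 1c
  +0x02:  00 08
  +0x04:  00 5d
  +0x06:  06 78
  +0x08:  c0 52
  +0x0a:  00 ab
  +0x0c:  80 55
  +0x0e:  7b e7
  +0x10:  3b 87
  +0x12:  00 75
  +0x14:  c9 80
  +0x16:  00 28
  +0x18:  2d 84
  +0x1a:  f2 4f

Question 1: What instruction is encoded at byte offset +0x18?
off 0x18: read 2d 84 as little → 0x842d
  op=0x842d>>11=0x10 ⇒ li (RI)
  rd@[10:8]=0x4 ⇒ r4
  imm@[7:0]=0x2d ⇒ $45

li r4, $45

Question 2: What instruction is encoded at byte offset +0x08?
minus r2, r6

+0x08: c0 52 ⇒ word 0x52c0 (little)
  opcode bits[15:11]=0xa: minus/RR
  [10:8] rd=2 = r2
  [7:5] rs=6 = r6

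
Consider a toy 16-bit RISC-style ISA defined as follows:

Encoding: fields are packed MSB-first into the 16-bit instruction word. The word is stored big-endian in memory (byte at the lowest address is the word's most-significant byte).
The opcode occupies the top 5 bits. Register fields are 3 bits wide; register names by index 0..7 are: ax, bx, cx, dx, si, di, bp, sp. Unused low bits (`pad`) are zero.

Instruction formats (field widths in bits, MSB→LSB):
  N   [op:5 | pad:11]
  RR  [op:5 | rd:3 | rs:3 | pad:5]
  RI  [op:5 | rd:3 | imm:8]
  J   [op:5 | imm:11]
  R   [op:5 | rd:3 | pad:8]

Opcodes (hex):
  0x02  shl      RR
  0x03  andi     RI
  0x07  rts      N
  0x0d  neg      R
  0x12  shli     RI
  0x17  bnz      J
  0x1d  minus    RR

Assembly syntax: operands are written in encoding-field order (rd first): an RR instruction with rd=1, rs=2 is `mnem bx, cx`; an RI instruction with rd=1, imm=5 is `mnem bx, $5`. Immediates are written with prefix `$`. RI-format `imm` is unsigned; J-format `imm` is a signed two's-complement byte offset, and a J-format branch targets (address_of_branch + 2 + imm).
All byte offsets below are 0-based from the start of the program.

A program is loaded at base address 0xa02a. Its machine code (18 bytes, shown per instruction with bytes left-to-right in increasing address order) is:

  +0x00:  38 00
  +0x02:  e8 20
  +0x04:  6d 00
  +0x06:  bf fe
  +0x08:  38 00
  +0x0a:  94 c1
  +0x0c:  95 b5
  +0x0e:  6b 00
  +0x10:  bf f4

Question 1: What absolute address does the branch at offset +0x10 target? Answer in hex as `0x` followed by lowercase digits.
0xa030

[10] bf f4 → 0xbff4
  op=0xbff4>>11=0x17 ⇒ bnz (J)
  imm: (w>>0)&0x7ff=0x7f4 (s11→-12) → $-12
  target = base 0xa02a + off 0x10 + 2 + imm -12 = 0xa030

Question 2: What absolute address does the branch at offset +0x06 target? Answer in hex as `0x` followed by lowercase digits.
[06] bf fe → 0xbffe
  opcode bits[15:11]=0x17: bnz/J
  imm: (w>>0)&0x7ff=0x7fe (s11→-2) → $-2
  target = base 0xa02a + off 0x06 + 2 + imm -2 = 0xa030

0xa030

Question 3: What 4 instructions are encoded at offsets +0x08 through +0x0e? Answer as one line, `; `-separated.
rts; shli si, $193; shli di, $181; neg dx

[08] 38 00 → 0x3800
  op=0x3800>>11=0x7 ⇒ rts (N)
[0a] 94 c1 → 0x94c1
  op=0x94c1>>11=0x12 ⇒ shli (RI)
  [10:8] rd=4 = si
  [7:0] imm=193 = $193
[0c] 95 b5 → 0x95b5
  op=0x95b5>>11=0x12 ⇒ shli (RI)
  [10:8] rd=5 = di
  [7:0] imm=181 = $181
[0e] 6b 00 → 0x6b00
  op=0x6b00>>11=0xd ⇒ neg (R)
  [10:8] rd=3 = dx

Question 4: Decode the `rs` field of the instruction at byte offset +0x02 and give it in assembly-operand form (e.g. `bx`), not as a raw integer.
+0x02: e8 20 ⇒ word 0xe820 (big)
  top 5b → 0x1d → minus [RR]
  rd: (w>>8)&0x7=0x0 → ax
  rs: (w>>5)&0x7=0x1 → bx

bx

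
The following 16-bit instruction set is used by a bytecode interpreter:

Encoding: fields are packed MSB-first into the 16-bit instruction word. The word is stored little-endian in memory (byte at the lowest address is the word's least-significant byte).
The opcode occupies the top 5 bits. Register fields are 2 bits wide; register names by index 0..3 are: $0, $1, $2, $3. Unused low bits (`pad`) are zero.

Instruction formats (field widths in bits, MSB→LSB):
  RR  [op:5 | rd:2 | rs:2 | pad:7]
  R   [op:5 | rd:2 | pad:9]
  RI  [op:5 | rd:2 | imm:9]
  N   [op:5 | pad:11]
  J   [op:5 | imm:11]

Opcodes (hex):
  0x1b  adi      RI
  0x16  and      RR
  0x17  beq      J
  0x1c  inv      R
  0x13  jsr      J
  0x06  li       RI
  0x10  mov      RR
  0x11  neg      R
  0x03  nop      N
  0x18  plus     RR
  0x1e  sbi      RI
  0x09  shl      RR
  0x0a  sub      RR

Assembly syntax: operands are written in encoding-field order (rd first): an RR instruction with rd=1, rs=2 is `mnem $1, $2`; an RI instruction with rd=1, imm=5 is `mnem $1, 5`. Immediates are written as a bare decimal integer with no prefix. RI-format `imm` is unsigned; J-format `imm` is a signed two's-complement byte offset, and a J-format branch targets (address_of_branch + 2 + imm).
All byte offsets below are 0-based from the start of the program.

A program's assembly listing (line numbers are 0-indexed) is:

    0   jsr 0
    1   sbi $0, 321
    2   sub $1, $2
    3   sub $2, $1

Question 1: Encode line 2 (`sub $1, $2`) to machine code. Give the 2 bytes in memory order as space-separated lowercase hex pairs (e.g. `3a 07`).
00 53

L2: sub op=0xa:5|rd=1:2|rs=2:2|pad=0:7 ⇒ 0x5300 ⇒ little 00 53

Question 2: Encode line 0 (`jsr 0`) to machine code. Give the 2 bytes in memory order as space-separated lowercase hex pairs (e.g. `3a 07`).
L0: jsr op=0x13:5|imm=0:11 ⇒ 0x9800 ⇒ little 00 98

00 98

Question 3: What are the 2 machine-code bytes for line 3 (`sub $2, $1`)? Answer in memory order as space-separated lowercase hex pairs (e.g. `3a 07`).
line 3 (sub): pack op=0xa:5|rd=2:2|rs=1:2|pad=0:7 = 0x5480; little→ 80 54

80 54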